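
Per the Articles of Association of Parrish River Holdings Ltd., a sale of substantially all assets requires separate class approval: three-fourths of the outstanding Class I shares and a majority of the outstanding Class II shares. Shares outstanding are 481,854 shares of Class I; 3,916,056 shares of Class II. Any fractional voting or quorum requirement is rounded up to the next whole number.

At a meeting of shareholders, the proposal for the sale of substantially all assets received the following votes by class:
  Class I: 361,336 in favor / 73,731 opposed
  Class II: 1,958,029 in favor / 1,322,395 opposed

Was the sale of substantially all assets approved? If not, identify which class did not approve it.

Class I: 3/4 of 481854 = 361390.50, rounded up to 361391; 361,391 required, 361,336 in favor — not approved.
Class II: a majority of 3916056 is 1958029; 1,958,029 required, 1,958,029 in favor — approved.

Not approved — the Class I shares did not give the required vote.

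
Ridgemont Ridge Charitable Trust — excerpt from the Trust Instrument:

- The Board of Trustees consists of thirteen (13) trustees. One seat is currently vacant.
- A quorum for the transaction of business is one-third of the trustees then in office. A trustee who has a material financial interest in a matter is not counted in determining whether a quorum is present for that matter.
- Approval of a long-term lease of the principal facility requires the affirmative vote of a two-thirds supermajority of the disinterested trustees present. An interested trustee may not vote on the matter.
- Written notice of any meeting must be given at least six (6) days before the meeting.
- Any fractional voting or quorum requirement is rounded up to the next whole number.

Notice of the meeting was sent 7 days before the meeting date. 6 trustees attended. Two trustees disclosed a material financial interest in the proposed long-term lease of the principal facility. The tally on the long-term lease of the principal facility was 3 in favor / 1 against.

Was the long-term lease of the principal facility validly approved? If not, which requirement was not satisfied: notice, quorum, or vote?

Notice: 7 days given; 6 required (7 ≥ 6). Satisfied.
Quorum: 6 present, but the 2 interested trustees do not count, leaving 4. Quorum is 4. Satisfied.
Vote: the long-term lease of the principal facility requires two-thirds of the disinterested trustees present (6 − 2 = 4). 2/3 of 4 = 2.67, rounded up to 3, so 3 affirmative votes are needed; 3 voted in favor. Satisfied.

Valid — all requirements satisfied.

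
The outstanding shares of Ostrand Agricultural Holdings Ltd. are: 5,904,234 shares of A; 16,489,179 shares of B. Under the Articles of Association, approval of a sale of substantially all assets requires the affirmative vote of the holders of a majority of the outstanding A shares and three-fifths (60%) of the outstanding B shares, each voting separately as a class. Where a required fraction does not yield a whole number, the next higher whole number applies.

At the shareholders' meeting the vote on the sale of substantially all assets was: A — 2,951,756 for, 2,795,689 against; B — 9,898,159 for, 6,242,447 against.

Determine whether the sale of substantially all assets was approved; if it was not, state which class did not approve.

A: a majority of 5904234 is 2952118; 2,952,118 required, 2,951,756 in favor — not approved.
B: 3/5 of 16489179 = 9893507.40, rounded up to 9893508; 9,893,508 required, 9,898,159 in favor — approved.

Not approved — the A shares did not give the required vote.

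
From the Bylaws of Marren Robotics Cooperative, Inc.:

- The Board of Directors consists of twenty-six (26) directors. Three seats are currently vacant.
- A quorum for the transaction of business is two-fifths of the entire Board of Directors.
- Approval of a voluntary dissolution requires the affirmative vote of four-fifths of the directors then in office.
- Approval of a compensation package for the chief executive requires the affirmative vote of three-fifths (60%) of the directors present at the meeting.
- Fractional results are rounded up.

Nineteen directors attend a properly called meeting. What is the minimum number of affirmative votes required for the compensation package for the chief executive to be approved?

The compensation package for the chief executive requires three-fifths of the directors present (19).
3/5 of 19 = 11.40, rounded up to 12.

12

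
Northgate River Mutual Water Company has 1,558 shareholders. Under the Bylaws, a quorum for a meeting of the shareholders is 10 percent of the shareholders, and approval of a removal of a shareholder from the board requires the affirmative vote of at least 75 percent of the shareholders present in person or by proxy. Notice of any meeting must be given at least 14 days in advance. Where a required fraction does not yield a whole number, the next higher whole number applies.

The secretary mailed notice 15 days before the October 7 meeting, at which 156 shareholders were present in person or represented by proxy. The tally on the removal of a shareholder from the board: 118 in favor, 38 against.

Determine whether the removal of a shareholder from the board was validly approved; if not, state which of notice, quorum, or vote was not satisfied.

Valid — all requirements satisfied.

Notice: 15 days given; 14 required. Satisfied.
Quorum: 10% of 1,558 = 155.80, rounded up to 156; 156 present. Satisfied.
Vote: requires three-fourths of those present (156); 3/4 of 156 = 117, so 117 needed; 118 in favor. Satisfied.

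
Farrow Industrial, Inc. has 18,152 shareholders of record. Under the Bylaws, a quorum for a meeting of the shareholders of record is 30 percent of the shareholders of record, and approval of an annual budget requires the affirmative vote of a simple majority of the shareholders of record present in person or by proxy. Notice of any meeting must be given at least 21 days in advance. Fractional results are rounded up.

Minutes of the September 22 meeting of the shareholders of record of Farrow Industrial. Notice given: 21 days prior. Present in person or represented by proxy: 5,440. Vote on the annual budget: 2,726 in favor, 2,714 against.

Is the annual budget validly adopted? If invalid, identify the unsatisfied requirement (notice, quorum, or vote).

Invalid — quorum requirement not satisfied.

Notice: 21 days given; 21 required. Satisfied.
Quorum: 30% of 18,152 = 5,445.60, rounded up to 5,446; 5,440 present. Not satisfied.
Vote: requires a majority of those present (5,440); a majority of 5440 is 2721, so 2,721 needed; 2,726 in favor. Satisfied.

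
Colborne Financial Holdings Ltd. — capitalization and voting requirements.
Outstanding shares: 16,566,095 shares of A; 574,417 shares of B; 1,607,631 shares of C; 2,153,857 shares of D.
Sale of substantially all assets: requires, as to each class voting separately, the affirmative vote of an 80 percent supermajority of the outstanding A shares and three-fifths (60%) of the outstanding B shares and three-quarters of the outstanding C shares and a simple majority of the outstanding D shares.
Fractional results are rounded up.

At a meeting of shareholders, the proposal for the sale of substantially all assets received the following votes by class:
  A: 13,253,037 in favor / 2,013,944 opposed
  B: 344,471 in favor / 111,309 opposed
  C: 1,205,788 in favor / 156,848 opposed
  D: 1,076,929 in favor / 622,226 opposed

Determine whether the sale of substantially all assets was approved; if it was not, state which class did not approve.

Not approved — the B shares did not give the required vote.

A: 4/5 of 16566095 = 13252876; 13,252,876 required, 13,253,037 in favor — approved.
B: 3/5 of 574417 = 344650.20, rounded up to 344651; 344,651 required, 344,471 in favor — not approved.
C: 3/4 of 1607631 = 1205723.25, rounded up to 1205724; 1,205,724 required, 1,205,788 in favor — approved.
D: a majority of 2153857 is 1076929; 1,076,929 required, 1,076,929 in favor — approved.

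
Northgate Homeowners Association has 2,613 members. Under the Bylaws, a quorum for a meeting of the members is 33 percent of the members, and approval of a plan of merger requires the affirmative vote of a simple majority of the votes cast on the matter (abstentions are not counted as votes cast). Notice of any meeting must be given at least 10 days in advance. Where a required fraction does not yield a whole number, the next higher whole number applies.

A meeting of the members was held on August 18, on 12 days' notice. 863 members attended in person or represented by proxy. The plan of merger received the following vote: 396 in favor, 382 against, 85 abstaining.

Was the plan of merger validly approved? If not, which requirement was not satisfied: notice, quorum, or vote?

Notice: 12 days given; 10 required. Satisfied.
Quorum: 33% of 2,613 = 862.29, rounded up to 863; 863 present. Satisfied.
Vote: requires a majority of the votes cast (863 − 85 abstaining = 778); a majority of 778 is 390, so 390 needed; 396 in favor. Satisfied.

Valid — all requirements satisfied.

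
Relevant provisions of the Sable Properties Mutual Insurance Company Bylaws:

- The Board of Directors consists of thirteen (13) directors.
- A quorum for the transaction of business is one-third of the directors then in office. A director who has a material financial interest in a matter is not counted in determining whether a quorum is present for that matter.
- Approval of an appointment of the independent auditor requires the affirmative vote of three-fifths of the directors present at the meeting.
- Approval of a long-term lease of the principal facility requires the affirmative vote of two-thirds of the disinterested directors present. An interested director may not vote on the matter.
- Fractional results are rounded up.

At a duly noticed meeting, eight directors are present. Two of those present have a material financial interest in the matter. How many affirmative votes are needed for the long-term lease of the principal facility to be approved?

The long-term lease of the principal facility requires two-thirds of the disinterested directors present (8 − 2 = 6).
2/3 of 6 = 4.

4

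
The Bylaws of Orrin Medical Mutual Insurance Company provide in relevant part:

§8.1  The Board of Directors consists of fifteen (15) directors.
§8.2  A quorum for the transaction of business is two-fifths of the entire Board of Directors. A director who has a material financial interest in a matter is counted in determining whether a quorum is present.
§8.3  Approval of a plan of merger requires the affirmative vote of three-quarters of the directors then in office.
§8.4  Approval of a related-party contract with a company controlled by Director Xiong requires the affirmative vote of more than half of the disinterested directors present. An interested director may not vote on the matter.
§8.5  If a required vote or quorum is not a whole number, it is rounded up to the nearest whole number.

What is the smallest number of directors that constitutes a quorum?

6

2/5 of 15 = 6.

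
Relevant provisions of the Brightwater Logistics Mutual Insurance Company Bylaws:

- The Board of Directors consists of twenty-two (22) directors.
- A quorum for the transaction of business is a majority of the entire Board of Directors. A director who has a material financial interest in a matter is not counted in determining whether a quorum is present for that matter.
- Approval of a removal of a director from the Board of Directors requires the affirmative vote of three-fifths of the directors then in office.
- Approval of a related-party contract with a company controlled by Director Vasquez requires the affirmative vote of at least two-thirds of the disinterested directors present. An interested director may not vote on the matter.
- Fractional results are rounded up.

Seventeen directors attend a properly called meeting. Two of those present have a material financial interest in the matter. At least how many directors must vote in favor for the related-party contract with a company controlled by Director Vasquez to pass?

10

The related-party contract with a company controlled by Director Vasquez requires two-thirds of the disinterested directors present (17 − 2 = 15).
2/3 of 15 = 10.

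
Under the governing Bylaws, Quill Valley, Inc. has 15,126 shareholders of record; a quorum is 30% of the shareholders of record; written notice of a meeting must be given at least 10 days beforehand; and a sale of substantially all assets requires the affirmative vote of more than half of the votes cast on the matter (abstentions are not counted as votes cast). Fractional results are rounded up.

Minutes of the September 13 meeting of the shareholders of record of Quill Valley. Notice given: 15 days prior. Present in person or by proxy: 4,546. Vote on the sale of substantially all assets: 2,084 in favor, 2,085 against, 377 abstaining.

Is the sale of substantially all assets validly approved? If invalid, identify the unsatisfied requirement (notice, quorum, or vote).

Invalid — vote requirement not satisfied.

Notice: 15 days given; 10 required. Satisfied.
Quorum: 30% of 15,126 = 4,537.80, rounded up to 4,538; 4,546 present. Satisfied.
Vote: requires a majority of the votes cast (4,546 − 377 abstaining = 4,169); a majority of 4169 is 2085, so 2,085 needed; 2,084 in favor. Not satisfied.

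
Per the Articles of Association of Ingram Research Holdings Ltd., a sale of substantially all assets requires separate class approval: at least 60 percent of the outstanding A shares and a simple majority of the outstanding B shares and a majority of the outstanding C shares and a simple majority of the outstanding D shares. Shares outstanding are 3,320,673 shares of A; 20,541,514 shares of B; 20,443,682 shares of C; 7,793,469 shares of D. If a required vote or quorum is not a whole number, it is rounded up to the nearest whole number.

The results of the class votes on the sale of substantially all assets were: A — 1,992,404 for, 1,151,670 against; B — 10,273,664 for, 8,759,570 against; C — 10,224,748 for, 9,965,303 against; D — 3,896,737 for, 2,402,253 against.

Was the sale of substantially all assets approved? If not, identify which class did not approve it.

A: 3/5 of 3320673 = 1992403.80, rounded up to 1992404; 1,992,404 required, 1,992,404 in favor — approved.
B: a majority of 20541514 is 10270758; 10,270,758 required, 10,273,664 in favor — approved.
C: a majority of 20443682 is 10221842; 10,221,842 required, 10,224,748 in favor — approved.
D: a majority of 7793469 is 3896735; 3,896,735 required, 3,896,737 in favor — approved.

Approved — every class gave the required vote.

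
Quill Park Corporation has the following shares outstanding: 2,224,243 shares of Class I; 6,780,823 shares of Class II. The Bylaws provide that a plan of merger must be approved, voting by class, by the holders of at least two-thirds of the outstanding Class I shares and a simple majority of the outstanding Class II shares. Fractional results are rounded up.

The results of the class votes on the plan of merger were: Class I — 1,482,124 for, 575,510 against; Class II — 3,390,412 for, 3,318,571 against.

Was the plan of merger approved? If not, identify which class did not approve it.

Not approved — the Class I shares did not give the required vote.

Class I: 2/3 of 2224243 = 1482828.67, rounded up to 1482829; 1,482,829 required, 1,482,124 in favor — not approved.
Class II: a majority of 6780823 is 3390412; 3,390,412 required, 3,390,412 in favor — approved.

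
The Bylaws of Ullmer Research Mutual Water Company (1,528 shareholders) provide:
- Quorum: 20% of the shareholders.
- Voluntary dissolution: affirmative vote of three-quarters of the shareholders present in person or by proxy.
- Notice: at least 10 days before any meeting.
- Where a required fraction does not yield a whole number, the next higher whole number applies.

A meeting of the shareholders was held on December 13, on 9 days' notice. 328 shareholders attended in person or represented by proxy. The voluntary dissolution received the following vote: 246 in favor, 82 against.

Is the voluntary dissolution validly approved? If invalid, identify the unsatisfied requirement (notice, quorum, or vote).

Notice: 9 days given; 10 required. Not satisfied.
Quorum: 20% of 1,528 = 305.60, rounded up to 306; 328 present. Satisfied.
Vote: requires three-fourths of those present (328); 3/4 of 328 = 246, so 246 needed; 246 in favor. Satisfied.

Invalid — notice requirement not satisfied.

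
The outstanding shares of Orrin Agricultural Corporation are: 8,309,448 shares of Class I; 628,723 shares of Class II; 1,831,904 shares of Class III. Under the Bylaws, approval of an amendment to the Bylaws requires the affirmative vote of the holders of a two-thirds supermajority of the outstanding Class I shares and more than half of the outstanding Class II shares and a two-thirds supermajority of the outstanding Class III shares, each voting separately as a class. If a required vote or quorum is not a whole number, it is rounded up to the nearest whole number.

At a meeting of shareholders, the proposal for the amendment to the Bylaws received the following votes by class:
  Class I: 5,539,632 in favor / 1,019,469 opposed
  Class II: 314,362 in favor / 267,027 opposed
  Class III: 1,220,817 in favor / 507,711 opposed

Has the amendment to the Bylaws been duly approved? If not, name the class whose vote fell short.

Class I: 2/3 of 8309448 = 5539632; 5,539,632 required, 5,539,632 in favor — approved.
Class II: a majority of 628723 is 314362; 314,362 required, 314,362 in favor — approved.
Class III: 2/3 of 1831904 = 1221269.33, rounded up to 1221270; 1,221,270 required, 1,220,817 in favor — not approved.

Not approved — the Class III shares did not give the required vote.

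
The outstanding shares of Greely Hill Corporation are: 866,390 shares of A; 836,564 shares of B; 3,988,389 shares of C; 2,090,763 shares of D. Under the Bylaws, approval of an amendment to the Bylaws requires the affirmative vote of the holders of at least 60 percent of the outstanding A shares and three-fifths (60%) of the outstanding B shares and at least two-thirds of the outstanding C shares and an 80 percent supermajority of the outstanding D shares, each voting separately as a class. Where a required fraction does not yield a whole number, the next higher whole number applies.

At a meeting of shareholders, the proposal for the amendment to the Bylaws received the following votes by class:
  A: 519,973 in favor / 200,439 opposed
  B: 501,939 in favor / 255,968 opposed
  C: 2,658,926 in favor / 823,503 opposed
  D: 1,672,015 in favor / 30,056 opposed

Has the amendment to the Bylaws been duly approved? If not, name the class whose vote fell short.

Not approved — the D shares did not give the required vote.

A: 3/5 of 866390 = 519834; 519,834 required, 519,973 in favor — approved.
B: 3/5 of 836564 = 501938.40, rounded up to 501939; 501,939 required, 501,939 in favor — approved.
C: 2/3 of 3988389 = 2658926; 2,658,926 required, 2,658,926 in favor — approved.
D: 4/5 of 2090763 = 1672610.40, rounded up to 1672611; 1,672,611 required, 1,672,015 in favor — not approved.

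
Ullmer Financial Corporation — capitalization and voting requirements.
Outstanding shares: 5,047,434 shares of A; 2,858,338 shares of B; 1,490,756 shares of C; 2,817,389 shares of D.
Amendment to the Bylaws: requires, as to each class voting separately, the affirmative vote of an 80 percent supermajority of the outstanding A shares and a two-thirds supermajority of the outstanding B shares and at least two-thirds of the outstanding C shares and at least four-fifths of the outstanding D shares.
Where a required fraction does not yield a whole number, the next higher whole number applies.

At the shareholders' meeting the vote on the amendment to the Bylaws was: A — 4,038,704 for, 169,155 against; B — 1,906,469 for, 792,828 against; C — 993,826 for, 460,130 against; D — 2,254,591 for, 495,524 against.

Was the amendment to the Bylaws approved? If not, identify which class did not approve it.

Not approved — the C shares did not give the required vote.

A: 4/5 of 5047434 = 4037947.20, rounded up to 4037948; 4,037,948 required, 4,038,704 in favor — approved.
B: 2/3 of 2858338 = 1905558.67, rounded up to 1905559; 1,905,559 required, 1,906,469 in favor — approved.
C: 2/3 of 1490756 = 993837.33, rounded up to 993838; 993,838 required, 993,826 in favor — not approved.
D: 4/5 of 2817389 = 2253911.20, rounded up to 2253912; 2,253,912 required, 2,254,591 in favor — approved.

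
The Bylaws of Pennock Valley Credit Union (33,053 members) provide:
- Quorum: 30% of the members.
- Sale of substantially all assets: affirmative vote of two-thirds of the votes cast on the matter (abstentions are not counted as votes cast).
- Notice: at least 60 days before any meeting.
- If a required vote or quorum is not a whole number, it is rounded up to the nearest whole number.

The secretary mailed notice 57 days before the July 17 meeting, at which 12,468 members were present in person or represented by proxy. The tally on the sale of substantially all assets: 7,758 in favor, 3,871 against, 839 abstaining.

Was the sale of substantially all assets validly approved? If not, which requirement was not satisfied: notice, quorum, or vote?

Invalid — notice requirement not satisfied.

Notice: 57 days given; 60 required. Not satisfied.
Quorum: 30% of 33,053 = 9,915.90, rounded up to 9,916; 12,468 present. Satisfied.
Vote: requires two-thirds of the votes cast (12,468 − 839 abstaining = 11,629); 2/3 of 11629 = 7752.67, rounded up to 7753, so 7,753 needed; 7,758 in favor. Satisfied.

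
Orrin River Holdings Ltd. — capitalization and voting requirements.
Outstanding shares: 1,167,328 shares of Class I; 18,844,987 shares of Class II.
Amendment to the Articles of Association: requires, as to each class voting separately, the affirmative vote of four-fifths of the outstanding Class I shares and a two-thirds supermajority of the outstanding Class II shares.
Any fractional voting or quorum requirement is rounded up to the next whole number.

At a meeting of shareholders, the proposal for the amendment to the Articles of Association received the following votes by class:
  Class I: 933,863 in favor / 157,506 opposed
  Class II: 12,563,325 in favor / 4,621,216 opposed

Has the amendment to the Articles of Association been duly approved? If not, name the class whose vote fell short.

Approved — every class gave the required vote.

Class I: 4/5 of 1167328 = 933862.40, rounded up to 933863; 933,863 required, 933,863 in favor — approved.
Class II: 2/3 of 18844987 = 12563324.67, rounded up to 12563325; 12,563,325 required, 12,563,325 in favor — approved.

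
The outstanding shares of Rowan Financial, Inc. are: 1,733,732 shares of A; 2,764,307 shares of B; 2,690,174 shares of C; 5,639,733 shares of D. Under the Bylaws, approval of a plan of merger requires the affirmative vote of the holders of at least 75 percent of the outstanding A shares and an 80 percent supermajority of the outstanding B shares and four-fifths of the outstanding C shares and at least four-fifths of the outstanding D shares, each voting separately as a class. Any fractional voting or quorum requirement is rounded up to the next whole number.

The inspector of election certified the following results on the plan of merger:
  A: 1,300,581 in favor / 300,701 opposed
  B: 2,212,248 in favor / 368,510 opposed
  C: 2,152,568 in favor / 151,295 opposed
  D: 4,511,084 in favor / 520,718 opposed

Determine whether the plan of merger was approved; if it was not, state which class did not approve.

A: 3/4 of 1733732 = 1300299; 1,300,299 required, 1,300,581 in favor — approved.
B: 4/5 of 2764307 = 2211445.60, rounded up to 2211446; 2,211,446 required, 2,212,248 in favor — approved.
C: 4/5 of 2690174 = 2152139.20, rounded up to 2152140; 2,152,140 required, 2,152,568 in favor — approved.
D: 4/5 of 5639733 = 4511786.40, rounded up to 4511787; 4,511,787 required, 4,511,084 in favor — not approved.

Not approved — the D shares did not give the required vote.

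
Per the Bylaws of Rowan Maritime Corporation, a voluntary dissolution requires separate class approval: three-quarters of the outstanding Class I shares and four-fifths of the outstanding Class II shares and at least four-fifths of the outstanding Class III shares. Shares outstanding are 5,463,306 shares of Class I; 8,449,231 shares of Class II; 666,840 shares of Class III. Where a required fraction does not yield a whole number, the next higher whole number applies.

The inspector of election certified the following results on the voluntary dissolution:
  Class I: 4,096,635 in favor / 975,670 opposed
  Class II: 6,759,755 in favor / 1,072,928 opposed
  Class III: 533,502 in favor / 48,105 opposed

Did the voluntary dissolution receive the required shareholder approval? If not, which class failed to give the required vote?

Class I: 3/4 of 5463306 = 4097479.50, rounded up to 4097480; 4,097,480 required, 4,096,635 in favor — not approved.
Class II: 4/5 of 8449231 = 6759384.80, rounded up to 6759385; 6,759,385 required, 6,759,755 in favor — approved.
Class III: 4/5 of 666840 = 533472; 533,472 required, 533,502 in favor — approved.

Not approved — the Class I shares did not give the required vote.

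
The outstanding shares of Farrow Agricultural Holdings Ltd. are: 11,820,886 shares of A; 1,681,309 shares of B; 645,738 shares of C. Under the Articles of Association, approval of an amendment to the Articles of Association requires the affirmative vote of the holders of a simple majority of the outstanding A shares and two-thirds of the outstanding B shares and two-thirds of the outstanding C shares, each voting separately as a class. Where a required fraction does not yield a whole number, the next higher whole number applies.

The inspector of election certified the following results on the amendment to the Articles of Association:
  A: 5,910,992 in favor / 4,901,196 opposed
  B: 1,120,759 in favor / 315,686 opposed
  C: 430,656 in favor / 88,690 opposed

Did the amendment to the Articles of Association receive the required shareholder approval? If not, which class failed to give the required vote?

Not approved — the B shares did not give the required vote.

A: a majority of 11820886 is 5910444; 5,910,444 required, 5,910,992 in favor — approved.
B: 2/3 of 1681309 = 1120872.67, rounded up to 1120873; 1,120,873 required, 1,120,759 in favor — not approved.
C: 2/3 of 645738 = 430492; 430,492 required, 430,656 in favor — approved.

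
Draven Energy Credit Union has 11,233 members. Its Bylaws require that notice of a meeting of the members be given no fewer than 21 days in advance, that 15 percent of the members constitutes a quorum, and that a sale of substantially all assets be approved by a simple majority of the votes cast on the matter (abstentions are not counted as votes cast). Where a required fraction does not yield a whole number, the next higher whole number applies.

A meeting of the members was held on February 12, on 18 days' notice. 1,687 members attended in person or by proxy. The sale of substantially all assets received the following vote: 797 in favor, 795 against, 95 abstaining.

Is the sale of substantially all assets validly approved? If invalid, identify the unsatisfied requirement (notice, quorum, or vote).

Invalid — notice requirement not satisfied.

Notice: 18 days given; 21 required. Not satisfied.
Quorum: 15% of 11,233 = 1,684.95, rounded up to 1,685; 1,687 present. Satisfied.
Vote: requires a majority of the votes cast (1,687 − 95 abstaining = 1,592); a majority of 1592 is 797, so 797 needed; 797 in favor. Satisfied.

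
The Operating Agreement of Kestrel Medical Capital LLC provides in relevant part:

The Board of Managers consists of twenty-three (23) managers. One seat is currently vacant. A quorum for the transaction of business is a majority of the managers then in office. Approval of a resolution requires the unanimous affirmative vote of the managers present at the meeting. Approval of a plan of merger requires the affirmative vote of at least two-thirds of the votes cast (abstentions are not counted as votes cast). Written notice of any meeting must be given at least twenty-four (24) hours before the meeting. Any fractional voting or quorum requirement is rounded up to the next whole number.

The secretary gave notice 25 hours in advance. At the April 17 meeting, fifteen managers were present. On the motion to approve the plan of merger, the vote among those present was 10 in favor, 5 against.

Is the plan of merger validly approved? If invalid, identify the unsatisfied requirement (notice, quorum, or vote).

Notice: 25 hours given; 24 required (25 ≥ 24). Satisfied.
Quorum: 15 present; quorum is 12. Satisfied.
Vote: the plan of merger requires two-thirds of the votes cast (15). 2/3 of 15 = 10, so 10 affirmative votes are needed; 10 voted in favor. Satisfied.

Valid — all requirements satisfied.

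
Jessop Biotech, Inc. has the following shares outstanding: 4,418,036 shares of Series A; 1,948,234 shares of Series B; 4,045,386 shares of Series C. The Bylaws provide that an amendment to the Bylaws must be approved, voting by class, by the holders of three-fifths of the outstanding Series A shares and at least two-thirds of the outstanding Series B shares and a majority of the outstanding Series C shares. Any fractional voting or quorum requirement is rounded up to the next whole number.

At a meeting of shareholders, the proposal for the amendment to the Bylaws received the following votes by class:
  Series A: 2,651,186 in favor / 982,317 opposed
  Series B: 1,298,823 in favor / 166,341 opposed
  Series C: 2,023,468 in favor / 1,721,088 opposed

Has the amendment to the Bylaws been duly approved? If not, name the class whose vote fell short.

Approved — every class gave the required vote.

Series A: 3/5 of 4418036 = 2650821.60, rounded up to 2650822; 2,650,822 required, 2,651,186 in favor — approved.
Series B: 2/3 of 1948234 = 1298822.67, rounded up to 1298823; 1,298,823 required, 1,298,823 in favor — approved.
Series C: a majority of 4045386 is 2022694; 2,022,694 required, 2,023,468 in favor — approved.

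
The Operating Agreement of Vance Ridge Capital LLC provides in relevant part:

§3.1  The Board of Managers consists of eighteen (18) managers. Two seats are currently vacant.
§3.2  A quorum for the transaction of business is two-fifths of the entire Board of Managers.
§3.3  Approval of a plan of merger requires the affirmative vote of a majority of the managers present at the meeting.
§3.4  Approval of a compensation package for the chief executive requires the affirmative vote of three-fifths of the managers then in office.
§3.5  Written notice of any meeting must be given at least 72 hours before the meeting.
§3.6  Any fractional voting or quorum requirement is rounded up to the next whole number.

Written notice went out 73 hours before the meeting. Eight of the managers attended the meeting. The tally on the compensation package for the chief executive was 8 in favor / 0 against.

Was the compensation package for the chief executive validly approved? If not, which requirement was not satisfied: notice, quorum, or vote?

Invalid — vote requirement not satisfied.

Notice: 73 hours given; 72 required (73 ≥ 72). Satisfied.
Quorum: 8 present; quorum is 8. Satisfied.
Vote: the compensation package for the chief executive requires three-fifths of the managers then in office (16). 3/5 of 16 = 9.60, rounded up to 10, so 10 affirmative votes are needed; 8 voted in favor. Not satisfied.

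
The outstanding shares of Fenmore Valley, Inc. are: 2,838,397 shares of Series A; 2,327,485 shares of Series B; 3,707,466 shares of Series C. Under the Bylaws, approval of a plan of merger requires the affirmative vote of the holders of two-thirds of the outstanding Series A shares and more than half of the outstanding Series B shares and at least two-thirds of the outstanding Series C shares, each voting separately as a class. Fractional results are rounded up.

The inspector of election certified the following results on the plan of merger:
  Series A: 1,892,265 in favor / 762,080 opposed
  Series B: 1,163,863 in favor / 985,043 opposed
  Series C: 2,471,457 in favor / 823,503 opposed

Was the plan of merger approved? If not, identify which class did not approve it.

Not approved — the Series C shares did not give the required vote.

Series A: 2/3 of 2838397 = 1892264.67, rounded up to 1892265; 1,892,265 required, 1,892,265 in favor — approved.
Series B: a majority of 2327485 is 1163743; 1,163,743 required, 1,163,863 in favor — approved.
Series C: 2/3 of 3707466 = 2471644; 2,471,644 required, 2,471,457 in favor — not approved.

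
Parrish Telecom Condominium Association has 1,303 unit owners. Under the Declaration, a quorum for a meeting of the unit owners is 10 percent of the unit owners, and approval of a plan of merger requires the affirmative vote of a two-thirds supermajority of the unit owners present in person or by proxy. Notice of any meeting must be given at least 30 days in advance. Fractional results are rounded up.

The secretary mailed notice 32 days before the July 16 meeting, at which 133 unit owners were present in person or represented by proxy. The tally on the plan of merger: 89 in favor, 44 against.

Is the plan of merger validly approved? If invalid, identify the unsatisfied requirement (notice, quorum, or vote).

Notice: 32 days given; 30 required. Satisfied.
Quorum: 10% of 1,303 = 130.30, rounded up to 131; 133 present. Satisfied.
Vote: requires two-thirds of those present (133); 2/3 of 133 = 88.67, rounded up to 89, so 89 needed; 89 in favor. Satisfied.

Valid — all requirements satisfied.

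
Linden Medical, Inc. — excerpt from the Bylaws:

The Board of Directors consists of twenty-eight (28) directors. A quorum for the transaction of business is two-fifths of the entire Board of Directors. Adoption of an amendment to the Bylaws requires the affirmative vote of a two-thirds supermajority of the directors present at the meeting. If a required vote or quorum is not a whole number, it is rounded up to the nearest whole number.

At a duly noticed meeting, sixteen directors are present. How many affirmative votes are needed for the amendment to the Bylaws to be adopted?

11

The amendment to the Bylaws requires two-thirds of the directors present (16).
2/3 of 16 = 10.67, rounded up to 11.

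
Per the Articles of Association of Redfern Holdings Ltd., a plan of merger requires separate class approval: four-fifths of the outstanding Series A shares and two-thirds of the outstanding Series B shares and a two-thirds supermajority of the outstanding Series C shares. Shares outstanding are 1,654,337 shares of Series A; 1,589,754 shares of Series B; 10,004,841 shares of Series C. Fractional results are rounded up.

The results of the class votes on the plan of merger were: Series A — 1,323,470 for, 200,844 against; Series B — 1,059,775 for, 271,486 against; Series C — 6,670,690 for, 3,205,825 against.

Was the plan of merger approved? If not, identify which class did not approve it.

Not approved — the Series B shares did not give the required vote.

Series A: 4/5 of 1654337 = 1323469.60, rounded up to 1323470; 1,323,470 required, 1,323,470 in favor — approved.
Series B: 2/3 of 1589754 = 1059836; 1,059,836 required, 1,059,775 in favor — not approved.
Series C: 2/3 of 10004841 = 6669894; 6,669,894 required, 6,670,690 in favor — approved.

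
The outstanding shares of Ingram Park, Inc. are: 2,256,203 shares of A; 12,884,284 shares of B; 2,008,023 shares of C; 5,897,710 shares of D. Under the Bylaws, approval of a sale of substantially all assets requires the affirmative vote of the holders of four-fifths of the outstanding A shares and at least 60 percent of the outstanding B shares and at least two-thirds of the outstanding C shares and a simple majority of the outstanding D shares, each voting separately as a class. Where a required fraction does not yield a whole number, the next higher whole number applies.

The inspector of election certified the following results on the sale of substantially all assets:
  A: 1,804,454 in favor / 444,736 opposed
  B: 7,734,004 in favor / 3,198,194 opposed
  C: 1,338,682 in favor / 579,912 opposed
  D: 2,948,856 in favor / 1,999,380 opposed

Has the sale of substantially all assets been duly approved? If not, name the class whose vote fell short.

Not approved — the A shares did not give the required vote.

A: 4/5 of 2256203 = 1804962.40, rounded up to 1804963; 1,804,963 required, 1,804,454 in favor — not approved.
B: 3/5 of 12884284 = 7730570.40, rounded up to 7730571; 7,730,571 required, 7,734,004 in favor — approved.
C: 2/3 of 2008023 = 1338682; 1,338,682 required, 1,338,682 in favor — approved.
D: a majority of 5897710 is 2948856; 2,948,856 required, 2,948,856 in favor — approved.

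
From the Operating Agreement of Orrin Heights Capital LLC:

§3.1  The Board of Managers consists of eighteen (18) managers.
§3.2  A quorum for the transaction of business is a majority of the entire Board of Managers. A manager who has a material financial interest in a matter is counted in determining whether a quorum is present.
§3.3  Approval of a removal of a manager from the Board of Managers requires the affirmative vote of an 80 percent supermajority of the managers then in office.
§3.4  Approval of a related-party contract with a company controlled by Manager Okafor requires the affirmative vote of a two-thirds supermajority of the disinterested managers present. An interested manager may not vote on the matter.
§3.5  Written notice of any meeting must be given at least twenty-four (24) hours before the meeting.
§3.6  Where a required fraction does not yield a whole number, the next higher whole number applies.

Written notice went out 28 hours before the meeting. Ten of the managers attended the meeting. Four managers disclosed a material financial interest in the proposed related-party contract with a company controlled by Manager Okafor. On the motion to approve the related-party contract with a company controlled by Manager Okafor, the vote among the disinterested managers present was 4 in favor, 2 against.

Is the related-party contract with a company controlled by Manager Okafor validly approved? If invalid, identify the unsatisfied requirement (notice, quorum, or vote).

Notice: 28 hours given; 24 required (28 ≥ 24). Satisfied.
Quorum: 10 present (interested managers count toward quorum); quorum is 10. Satisfied.
Vote: the related-party contract with a company controlled by Manager Okafor requires two-thirds of the disinterested managers present (10 − 4 = 6). 2/3 of 6 = 4, so 4 affirmative votes are needed; 4 voted in favor. Satisfied.

Valid — all requirements satisfied.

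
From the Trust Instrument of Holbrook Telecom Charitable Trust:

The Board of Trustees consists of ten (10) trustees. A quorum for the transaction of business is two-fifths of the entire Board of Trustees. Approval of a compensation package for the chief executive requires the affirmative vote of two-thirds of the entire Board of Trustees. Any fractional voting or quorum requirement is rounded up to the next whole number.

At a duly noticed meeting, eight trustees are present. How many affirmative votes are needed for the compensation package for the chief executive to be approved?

The compensation package for the chief executive requires two-thirds of the entire Board of Trustees (10).
2/3 of 10 = 6.67, rounded up to 7.

7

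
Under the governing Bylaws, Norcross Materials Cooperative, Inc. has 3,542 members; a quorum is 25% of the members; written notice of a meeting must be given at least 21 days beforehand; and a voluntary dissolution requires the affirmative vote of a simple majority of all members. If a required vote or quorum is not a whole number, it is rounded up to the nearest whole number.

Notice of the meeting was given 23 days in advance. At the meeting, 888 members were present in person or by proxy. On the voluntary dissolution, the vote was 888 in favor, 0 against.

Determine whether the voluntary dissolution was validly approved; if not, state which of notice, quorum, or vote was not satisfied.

Invalid — vote requirement not satisfied.

Notice: 23 days given; 21 required. Satisfied.
Quorum: 25% of 3,542 = 885.50, rounded up to 886; 888 present. Satisfied.
Vote: requires a majority of all members (3,542); a majority of 3542 is 1772, so 1,772 needed; 888 in favor. Not satisfied.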